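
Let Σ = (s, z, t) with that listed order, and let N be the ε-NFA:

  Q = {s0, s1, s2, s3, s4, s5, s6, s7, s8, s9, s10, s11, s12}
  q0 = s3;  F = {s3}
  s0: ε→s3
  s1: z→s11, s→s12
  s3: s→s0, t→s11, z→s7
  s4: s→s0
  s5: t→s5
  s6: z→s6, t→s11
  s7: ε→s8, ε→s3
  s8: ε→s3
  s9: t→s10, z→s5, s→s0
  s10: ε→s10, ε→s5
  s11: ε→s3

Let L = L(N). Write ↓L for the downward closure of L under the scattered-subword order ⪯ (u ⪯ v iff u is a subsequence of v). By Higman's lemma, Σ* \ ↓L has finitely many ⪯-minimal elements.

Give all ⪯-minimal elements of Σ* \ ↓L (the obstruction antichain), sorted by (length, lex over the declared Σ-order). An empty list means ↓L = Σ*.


|Q|=13, |F|=1, |δ|=19 (7 ε).
min D↑ (1 st, q0=0, F={}): 0:s→0,z→0,t→0.
L(D↑) = ∅ ⇒ ↓L = Σ*.

min(Σ*\↓L) = [].


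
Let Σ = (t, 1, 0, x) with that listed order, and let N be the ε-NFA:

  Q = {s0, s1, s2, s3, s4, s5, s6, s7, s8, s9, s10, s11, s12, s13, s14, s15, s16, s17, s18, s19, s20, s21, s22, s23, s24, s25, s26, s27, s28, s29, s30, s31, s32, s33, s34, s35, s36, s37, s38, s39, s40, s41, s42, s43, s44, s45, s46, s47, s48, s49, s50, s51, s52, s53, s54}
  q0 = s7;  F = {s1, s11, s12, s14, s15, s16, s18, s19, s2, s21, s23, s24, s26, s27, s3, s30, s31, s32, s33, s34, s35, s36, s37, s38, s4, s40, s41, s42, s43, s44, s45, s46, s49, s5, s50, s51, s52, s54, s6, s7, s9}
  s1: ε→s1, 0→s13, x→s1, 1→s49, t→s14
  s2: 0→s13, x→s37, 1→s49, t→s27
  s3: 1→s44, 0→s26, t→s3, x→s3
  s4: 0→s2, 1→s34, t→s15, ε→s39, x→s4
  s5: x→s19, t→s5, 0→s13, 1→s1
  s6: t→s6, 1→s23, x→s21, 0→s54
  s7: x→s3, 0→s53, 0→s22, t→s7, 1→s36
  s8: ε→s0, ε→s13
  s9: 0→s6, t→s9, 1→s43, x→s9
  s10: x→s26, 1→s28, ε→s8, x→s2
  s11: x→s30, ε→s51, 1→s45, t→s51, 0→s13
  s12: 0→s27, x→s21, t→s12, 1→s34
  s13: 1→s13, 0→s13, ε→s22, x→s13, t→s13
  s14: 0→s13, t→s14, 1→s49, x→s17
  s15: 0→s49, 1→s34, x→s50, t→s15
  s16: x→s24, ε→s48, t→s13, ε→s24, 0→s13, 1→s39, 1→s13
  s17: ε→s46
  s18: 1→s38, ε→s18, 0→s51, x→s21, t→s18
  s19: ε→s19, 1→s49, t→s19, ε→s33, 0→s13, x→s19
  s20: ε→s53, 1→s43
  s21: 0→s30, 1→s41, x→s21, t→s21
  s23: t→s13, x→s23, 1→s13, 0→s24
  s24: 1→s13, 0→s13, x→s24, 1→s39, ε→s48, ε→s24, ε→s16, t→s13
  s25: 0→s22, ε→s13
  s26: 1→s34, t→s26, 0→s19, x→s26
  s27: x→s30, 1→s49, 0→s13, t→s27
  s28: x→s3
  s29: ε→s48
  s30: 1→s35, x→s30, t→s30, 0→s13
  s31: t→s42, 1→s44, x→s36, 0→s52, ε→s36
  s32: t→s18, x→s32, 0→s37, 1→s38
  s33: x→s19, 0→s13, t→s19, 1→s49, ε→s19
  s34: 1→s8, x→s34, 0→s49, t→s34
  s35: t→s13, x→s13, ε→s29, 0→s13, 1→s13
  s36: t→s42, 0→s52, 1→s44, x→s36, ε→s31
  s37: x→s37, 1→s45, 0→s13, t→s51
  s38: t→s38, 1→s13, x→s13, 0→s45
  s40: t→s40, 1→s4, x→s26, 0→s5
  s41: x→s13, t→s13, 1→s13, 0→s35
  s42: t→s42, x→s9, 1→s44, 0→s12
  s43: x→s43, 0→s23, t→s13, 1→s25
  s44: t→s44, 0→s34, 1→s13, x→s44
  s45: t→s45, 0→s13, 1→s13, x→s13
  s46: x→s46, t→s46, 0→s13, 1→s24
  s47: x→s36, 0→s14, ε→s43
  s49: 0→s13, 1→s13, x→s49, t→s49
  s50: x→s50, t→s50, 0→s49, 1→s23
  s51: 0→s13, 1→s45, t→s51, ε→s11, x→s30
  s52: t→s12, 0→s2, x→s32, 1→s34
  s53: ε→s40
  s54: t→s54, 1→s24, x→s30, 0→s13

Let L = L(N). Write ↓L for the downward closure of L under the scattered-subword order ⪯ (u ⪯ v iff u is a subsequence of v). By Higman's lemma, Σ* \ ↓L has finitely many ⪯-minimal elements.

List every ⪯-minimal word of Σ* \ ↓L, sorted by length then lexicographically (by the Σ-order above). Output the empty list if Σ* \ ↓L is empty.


A = [111, 000, x11, 1tx1t, 10x1x, 01t01].

|Q|=55, |F|=41, |δ|=205 (26 ε).
min D↑ (38 st, q0=0, F={12}): 0:t→0,1→1,0→2,x→3 1:t→4,1→5,0→6,x→1 2:t→2,1→7,0→8,x→9 3:t→3,1→5,0→9,x→3 4:t→4,1→5,0→10,x→11 5:t→5,1→12,0→13,x→5 6:t→10,1→13,0→14,x→15 7:t→16,1→13,0→14,x→7 8:t→8,1→17,0→12,x→18 9:t→9,1→13,0→18,x→9 10:t→10,1→13,0→19,x→20 11:t→11,1→21,0→22,x→11 12:t→12,1→12,0→12,x→12 13:t→13,1→12,0→23,x→13 14:t→19,1→23,0→12,x→24 15:t→25,1→26,0→24,x→15 16:t→16,1→13,0→23,x→27 17:t→28,1→23,0→12,x→17 18:t→18,1→23,0→12,x→18 19:t→19,1→23,0→12,x→29 20:t→20,1→30,0→29,x→20 21:t→12,1→12,0→31,x→21 22:t→22,1→31,0→32,x→20 23:t→23,1→12,0→12,x→23 24:t→33,1→34,0→12,x→24 25:t→25,1→26,0→33,x→20 26:t→26,1→12,0→34,x→12 27:t→27,1→31,0→23,x→27 28:t→28,1→23,0→12,x→35 29:t→29,1→36,0→12,x→29 30:t→12,1→12,0→36,x→12 31:t→12,1→12,0→37,x→31 32:t→32,1→37,0→12,x→29 33:t→33,1→34,0→12,x→29 34:t→34,1→12,0→12,x→12 35:t→35,1→37,0→12,x→35 36:t→12,1→12,0→12,x→12 37:t→12,1→12,0→12,x→37 [Hopcroft].
'111': run [51, 43, 19, 6] end={s0,s13,s22,s25,s39,s8} rej; 3/3 del acc.
'000': run [51, 42, 24, 2] end={s13,s22} — reject; 3/3 del acc.
'x11': |S_i|=[51, 47, 19, 6] end={s0,s13,s22,s25,s39,s8} rej; 3/3 single-dels accept.
'1tx1t': N↓-sim [51, 43, 35, 25, 14, 2] end={s13,s22} — reject; 5/5 del acc.
'10x1x': run [51, 43, 29, 23, 11, 2] end={s13,s22} ∉↓L; 5/5 single-dels accept.
'01t01': run [51, 42, 29, 24, 8, 3] end={s13,s22,s39} — reject; 5/5 del acc.
6 obstructions.


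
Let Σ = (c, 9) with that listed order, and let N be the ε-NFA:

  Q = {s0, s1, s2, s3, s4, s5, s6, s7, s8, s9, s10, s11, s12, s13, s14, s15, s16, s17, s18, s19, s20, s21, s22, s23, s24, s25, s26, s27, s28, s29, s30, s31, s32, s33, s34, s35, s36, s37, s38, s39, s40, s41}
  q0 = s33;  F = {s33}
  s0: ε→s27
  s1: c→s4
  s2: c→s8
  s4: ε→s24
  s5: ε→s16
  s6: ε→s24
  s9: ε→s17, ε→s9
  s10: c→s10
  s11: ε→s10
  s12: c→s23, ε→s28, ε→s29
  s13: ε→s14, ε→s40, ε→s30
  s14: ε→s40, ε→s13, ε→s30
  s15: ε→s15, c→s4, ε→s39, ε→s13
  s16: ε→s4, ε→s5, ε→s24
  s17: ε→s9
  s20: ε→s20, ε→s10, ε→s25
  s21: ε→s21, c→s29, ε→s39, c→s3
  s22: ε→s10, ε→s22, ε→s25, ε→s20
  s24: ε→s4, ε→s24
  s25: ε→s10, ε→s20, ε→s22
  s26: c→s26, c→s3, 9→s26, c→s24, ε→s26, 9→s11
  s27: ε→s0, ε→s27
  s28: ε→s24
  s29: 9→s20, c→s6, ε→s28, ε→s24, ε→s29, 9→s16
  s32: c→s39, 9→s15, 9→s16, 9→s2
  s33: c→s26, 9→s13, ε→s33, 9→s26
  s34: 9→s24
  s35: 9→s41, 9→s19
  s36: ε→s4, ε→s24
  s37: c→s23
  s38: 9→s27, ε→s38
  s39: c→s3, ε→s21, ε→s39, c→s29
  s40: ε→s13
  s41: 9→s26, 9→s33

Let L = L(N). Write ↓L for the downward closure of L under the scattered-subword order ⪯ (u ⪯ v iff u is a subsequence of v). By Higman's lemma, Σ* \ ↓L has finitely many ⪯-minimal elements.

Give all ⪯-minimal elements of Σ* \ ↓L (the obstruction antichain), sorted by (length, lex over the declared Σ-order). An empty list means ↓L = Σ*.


|Q|=42, |F|=1, |δ|=81 (50 ε).
min D↑ (2 st, q0=0, F={1}): 0:c→1,9→1 1:c→1,9→1.
'c': run [11, 6] end={s10,s11,s24,s26,s3,s4} ∉↓L; 1/1 del acc.
'9': run [11, 10] end={s10,s11,s13,s14,s24,s26,s3,s30,s4,s40} — reject; 1/1 deletions ∈↓L.
2 words, ⪯-incomp.

min(Σ*\↓L) = [c, 9].


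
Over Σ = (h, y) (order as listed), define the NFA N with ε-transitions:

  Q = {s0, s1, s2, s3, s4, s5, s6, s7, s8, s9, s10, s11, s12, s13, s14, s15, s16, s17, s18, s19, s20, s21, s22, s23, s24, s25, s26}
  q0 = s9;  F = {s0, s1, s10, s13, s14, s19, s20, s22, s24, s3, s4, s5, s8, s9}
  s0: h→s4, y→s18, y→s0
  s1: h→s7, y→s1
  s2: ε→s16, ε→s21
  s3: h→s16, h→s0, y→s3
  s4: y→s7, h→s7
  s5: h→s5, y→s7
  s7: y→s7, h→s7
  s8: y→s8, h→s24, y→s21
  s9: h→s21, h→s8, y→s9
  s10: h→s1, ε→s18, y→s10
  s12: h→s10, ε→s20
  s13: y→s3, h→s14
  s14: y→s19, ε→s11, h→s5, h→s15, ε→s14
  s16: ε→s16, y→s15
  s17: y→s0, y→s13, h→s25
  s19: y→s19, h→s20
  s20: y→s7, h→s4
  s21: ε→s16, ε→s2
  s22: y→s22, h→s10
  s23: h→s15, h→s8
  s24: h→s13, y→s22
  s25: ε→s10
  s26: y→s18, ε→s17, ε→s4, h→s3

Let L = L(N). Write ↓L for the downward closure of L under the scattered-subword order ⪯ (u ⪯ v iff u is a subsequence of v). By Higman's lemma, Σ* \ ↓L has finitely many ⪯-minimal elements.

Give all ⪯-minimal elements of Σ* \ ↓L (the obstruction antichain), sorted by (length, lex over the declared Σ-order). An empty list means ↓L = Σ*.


|Q|=27, |F|=14, |δ|=56 (12 ε).
min D↑ (15 st, q0=0, F={12}): 0:h→1,y→0 1:h→2,y→1 2:h→3,y→4 3:h→5,y→6 4:h→7,y→4 5:h→8,y→9 6:h→10,y→6 7:h→11,y→7 8:h→8,y→12 9:h→13,y→9 10:h→14,y→10 11:h→12,y→11 12:h→12,y→12 13:h→14,y→12 14:h→12,y→12 [Hopcroft].
'hhhhhy': run [21, 20, 17, 15, 12, 5, 1] end={s7} — reject; 6/6 del acc.
'hhyhhh': |S_i|=[21, 20, 17, 12, 9, 3, 1] end={s7} rej; 6/6 single-dels accept.
2 obstructions.

min(Σ*\↓L) = [hhhhhy, hhyhhh].


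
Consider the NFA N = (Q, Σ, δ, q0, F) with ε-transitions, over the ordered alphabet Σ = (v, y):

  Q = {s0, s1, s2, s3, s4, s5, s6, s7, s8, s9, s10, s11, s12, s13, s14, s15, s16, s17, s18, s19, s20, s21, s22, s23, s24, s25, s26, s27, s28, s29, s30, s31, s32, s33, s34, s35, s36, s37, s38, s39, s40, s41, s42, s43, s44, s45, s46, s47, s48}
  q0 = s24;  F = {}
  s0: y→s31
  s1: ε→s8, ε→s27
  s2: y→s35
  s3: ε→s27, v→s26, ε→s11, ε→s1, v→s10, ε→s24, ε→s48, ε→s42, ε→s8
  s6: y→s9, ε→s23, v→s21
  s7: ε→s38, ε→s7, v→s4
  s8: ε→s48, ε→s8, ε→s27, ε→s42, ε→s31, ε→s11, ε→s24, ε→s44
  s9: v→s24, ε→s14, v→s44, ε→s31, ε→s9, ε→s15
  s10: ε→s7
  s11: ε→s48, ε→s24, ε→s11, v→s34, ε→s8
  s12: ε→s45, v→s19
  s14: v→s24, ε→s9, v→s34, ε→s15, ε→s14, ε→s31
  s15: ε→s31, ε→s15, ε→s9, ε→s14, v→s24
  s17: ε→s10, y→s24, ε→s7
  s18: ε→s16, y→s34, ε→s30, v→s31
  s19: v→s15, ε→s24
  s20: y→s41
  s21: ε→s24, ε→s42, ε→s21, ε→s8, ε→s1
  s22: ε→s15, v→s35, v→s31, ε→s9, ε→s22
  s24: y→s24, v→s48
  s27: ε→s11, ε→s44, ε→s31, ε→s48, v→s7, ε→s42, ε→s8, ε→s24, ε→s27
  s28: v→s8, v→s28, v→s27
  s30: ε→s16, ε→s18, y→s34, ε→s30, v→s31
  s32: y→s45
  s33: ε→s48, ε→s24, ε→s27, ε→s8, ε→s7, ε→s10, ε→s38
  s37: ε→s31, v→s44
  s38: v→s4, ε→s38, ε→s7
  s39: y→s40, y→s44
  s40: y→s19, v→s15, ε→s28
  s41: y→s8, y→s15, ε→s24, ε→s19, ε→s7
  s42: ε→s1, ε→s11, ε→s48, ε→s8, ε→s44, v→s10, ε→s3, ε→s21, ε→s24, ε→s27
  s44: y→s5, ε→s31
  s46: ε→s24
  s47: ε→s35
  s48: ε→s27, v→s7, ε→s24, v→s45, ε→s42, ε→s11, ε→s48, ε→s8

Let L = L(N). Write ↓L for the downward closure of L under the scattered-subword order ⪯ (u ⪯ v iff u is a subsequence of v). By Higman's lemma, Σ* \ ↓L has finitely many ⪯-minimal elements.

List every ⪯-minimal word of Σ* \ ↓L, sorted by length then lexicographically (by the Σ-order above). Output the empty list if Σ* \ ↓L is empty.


A = [ε].

|Q|=49, |F|=0, |δ|=136 (94 ε).
min D↑ (1 st, q0=0, F={0}): 0:v→0,y→0.
ε ∈ L(D↑) — L = ∅.


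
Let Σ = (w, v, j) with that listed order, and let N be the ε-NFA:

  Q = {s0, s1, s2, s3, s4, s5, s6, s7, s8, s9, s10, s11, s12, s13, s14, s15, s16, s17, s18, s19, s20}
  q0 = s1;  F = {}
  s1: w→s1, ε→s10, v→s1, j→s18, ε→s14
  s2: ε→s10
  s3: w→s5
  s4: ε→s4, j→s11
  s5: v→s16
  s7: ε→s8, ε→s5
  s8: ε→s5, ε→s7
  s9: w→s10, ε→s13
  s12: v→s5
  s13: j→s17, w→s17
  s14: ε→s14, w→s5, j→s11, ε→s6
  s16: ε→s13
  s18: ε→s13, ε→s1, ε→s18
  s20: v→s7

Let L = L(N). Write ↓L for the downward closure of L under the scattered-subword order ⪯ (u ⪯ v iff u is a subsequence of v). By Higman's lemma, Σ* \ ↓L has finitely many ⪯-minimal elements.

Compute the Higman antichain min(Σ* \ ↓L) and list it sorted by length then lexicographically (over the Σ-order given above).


|Q|=21, |F|=0, |δ|=28 (15 ε).
min D↑ (1 st, q0=0, F={0}): 0:w→0,v→0,j→0 (ε-aug+det+¬).
ε ∈ L(D↑) — L = ∅.

A = [ε].


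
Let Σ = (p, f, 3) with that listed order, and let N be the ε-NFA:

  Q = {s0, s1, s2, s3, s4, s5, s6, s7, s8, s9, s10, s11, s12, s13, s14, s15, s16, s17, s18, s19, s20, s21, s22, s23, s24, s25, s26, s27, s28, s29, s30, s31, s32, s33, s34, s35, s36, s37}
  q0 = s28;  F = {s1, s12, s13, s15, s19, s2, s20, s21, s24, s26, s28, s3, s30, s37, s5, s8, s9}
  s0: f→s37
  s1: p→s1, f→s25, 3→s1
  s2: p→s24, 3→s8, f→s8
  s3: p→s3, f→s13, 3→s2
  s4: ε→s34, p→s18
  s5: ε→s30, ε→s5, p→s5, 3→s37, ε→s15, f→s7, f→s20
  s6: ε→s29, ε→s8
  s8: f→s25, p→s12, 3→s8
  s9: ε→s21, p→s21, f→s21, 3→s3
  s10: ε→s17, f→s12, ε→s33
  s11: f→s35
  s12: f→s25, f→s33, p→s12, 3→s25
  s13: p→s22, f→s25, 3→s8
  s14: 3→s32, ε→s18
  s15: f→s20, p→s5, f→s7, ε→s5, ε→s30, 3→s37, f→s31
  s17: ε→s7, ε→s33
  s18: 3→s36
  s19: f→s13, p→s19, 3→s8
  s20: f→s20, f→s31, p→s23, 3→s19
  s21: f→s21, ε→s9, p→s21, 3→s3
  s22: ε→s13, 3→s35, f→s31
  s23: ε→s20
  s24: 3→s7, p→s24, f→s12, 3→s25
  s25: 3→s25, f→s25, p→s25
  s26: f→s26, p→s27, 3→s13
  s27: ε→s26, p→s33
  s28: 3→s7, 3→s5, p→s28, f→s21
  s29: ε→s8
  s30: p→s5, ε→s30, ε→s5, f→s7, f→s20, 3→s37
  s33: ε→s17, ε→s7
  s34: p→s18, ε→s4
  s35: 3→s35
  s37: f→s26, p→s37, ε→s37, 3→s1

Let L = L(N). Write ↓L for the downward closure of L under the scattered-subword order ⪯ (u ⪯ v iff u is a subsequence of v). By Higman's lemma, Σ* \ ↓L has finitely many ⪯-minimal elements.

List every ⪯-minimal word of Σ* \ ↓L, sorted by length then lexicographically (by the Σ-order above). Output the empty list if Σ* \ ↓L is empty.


Antichain: [f3ff, 333f, f33p3].

|Q|=38, |F|=17, |δ|=98 (25 ε).
min D↑ (15 st, q0=0, F={11}): 0:p→0,f→1,3→2 1:p→1,f→1,3→3 2:p→2,f→4,3→5 3:p→3,f→6,3→7 4:p→4,f→4,3→8 5:p→5,f→9,3→10 6:p→6,f→11,3→12 7:p→13,f→12,3→12 8:p→8,f→6,3→12 9:p→9,f→9,3→6 10:p→10,f→11,3→10 11:p→11,f→11,3→11 12:p→14,f→11,3→12 13:p→13,f→14,3→11 14:p→14,f→11,3→11.
'f3ff': |S_i|=[26, 20, 14, 10, 5] end={s17,s25,s31,s33,s7} ∉↓L; 4/4 single-dels accept.
'333f': run [26, 23, 17, 11, 5] end={s17,s25,s31,s33,s7} — reject; 4/4 deletions ∈↓L.
'f33p3': N↓-sim [26, 20, 14, 9, 6, 2] end={s25,s7} ∉↓L; 5/5 del acc.
3 obstructions.


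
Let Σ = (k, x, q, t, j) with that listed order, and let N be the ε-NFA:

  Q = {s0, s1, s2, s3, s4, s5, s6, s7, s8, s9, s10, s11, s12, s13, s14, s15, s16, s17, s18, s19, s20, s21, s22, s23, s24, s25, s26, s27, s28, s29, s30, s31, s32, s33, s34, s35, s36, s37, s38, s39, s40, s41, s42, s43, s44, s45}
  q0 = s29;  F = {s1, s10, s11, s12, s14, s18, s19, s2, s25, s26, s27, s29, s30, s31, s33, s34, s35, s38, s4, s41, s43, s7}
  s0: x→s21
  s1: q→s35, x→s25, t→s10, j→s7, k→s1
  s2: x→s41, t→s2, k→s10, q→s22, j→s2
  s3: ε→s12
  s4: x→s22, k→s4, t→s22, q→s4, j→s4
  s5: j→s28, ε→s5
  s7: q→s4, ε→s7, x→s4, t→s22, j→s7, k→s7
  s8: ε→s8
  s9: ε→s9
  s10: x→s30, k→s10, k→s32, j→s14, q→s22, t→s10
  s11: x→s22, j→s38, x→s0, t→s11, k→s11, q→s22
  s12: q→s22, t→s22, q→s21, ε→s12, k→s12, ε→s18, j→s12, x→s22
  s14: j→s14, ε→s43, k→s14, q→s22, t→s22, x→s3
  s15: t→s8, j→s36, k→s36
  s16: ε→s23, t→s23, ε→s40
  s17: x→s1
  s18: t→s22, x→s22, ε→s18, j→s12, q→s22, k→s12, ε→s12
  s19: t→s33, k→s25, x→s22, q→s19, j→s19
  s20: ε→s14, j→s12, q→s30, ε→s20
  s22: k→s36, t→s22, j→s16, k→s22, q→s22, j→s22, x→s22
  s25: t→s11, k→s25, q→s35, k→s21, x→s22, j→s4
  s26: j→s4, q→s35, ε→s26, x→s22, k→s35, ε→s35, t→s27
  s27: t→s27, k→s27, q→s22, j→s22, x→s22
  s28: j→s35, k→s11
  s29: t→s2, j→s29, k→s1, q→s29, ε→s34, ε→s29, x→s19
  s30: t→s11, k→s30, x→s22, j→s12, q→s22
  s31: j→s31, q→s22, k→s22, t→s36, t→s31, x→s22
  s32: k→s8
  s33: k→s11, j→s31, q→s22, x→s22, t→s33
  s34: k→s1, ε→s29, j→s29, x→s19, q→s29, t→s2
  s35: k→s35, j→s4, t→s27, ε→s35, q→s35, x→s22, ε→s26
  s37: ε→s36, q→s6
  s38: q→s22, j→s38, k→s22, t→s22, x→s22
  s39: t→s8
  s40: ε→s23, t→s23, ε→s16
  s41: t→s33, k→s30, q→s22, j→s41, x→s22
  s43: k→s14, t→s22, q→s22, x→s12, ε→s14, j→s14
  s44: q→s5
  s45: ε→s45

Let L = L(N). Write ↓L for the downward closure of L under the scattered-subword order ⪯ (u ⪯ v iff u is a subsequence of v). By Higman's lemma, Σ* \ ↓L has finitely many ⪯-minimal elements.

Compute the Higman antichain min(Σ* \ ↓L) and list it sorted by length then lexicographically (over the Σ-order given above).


|Q|=46, |F|=22, |δ|=164 (26 ε).
min D↑ (19 st, q0=0, F={8}): 0:k→1,x→2,q→0,t→3,j→0 1:k→1,x→4,q→5,t→6,j→7 2:k→4,x→8,q→2,t→9,j→2 3:k→6,x→10,q→8,t→3,j→3 4:k→4,x→8,q→5,t→11,j→12 5:k→5,x→8,q→5,t→13,j→12 6:k→6,x→14,q→8,t→6,j→15 7:k→7,x→12,q→12,t→8,j→7 8:k→8,x→8,q→8,t→8,j→8 9:k→11,x→8,q→8,t→9,j→16 10:k→14,x→8,q→8,t→9,j→10 11:k→11,x→8,q→8,t→11,j→17 12:k→12,x→8,q→12,t→8,j→12 13:k→13,x→8,q→8,t→13,j→8 14:k→14,x→8,q→8,t→11,j→18 15:k→15,x→18,q→8,t→8,j→15 16:k→8,x→8,q→8,t→16,j→16 17:k→8,x→8,q→8,t→8,j→17 18:k→18,x→8,q→8,t→8,j→18.
'xx': N↓-sim [32, 22, 7] end={s0,s16,s21,s22,s23,s36,s40} rej; 2/2 single-dels accept.
'tq': N↓-sim [32, 23, 6] end={s16,s21,s22,s23,s36,s40} rej; 2/2 single-dels accept.
'kqx': |S_i|=[32, 25, 10, 5] end={s16,s22,s23,s36,s40} — reject; 3/3 del acc.
'kjt': |S_i|=[32, 25, 14, 5] end={s16,s22,s23,s36,s40} rej; 3/3 del acc.
'kqtj': |S_i|=[32, 25, 10, 6, 5] end={s16,s22,s23,s36,s40} ∉↓L; 4/4 del acc.
'xtjk': |S_i|=[32, 22, 12, 7, 5] end={s16,s22,s23,s36,s40} ∉↓L; 4/4 deletions ∈↓L.
6 obstructions.

Antichain: [xx, tq, kqx, kjt, kqtj, xtjk].


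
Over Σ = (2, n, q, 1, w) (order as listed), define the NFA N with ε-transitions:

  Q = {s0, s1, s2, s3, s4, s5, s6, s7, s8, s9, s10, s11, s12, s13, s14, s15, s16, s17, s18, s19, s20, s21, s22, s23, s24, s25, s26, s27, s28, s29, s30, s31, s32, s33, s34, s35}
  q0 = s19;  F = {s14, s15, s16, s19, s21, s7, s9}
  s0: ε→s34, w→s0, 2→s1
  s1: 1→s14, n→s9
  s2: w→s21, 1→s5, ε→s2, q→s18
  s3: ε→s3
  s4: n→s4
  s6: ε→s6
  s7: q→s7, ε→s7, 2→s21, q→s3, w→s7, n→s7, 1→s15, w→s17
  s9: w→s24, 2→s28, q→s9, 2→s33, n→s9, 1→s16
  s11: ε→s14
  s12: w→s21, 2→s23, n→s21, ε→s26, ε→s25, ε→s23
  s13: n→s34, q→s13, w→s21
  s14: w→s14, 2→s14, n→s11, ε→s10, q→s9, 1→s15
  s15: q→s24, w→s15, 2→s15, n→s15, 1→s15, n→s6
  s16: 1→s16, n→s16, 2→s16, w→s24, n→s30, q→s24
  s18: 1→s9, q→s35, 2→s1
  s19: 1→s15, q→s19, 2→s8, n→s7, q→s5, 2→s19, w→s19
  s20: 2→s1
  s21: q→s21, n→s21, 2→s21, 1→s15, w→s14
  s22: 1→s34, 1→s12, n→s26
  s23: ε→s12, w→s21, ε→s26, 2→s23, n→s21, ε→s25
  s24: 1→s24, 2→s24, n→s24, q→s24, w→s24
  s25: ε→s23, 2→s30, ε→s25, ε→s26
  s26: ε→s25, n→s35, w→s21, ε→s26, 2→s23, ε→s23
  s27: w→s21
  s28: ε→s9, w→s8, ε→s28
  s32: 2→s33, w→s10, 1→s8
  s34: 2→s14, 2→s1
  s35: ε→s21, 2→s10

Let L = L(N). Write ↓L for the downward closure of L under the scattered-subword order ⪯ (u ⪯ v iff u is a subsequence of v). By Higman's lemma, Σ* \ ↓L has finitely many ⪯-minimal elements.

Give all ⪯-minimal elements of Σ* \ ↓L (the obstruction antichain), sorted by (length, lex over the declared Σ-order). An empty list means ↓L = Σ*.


A = [1q, n2wqw].

|Q|=36, |F|=7, |δ|=105 (22 ε).
min D↑ (8 st, q0=0, F={4}): 0:2→0,n→1,q→0,1→2,w→0 1:2→3,n→1,q→1,1→2,w→1 2:2→2,n→2,q→4,1→2,w→2 3:2→3,n→3,q→3,1→2,w→5 4:2→4,n→4,q→4,1→4,w→4 5:2→5,n→5,q→6,1→2,w→5 6:2→6,n→6,q→6,1→7,w→4 7:2→7,n→7,q→4,1→7,w→4.
'1q': |S_i|=[18, 5, 1] end={s24} — reject; 2/2 del acc.
'n2wqw': |S_i|=[18, 16, 13, 12, 7, 2] end={s24,s8} — reject; 5/5 del acc.
2 obstructions.


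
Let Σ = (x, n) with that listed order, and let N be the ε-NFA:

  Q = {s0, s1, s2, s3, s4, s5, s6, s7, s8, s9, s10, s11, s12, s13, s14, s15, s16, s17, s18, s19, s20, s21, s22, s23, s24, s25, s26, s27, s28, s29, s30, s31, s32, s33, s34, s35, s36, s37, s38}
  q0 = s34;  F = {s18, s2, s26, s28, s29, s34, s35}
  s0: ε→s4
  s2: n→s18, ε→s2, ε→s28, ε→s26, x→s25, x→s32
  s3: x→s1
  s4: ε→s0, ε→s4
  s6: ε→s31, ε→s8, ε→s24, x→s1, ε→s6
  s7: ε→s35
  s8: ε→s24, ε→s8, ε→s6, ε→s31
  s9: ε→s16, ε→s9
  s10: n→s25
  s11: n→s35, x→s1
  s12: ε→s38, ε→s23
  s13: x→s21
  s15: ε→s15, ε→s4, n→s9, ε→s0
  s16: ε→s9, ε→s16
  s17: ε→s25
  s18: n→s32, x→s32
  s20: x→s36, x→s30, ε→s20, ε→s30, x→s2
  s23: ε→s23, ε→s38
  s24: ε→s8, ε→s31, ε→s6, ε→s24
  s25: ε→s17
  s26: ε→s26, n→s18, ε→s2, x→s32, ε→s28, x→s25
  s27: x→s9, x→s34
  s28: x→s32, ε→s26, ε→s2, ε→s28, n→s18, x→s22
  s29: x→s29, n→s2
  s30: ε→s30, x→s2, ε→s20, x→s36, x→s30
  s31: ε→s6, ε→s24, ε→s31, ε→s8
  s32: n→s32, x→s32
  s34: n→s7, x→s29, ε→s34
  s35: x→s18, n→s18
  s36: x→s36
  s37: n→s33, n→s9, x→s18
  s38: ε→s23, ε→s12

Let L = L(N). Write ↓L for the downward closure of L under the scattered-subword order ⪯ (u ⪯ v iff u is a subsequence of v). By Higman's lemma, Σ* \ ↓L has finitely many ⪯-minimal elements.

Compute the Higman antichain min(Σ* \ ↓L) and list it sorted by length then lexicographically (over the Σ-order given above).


A = [xnx, nxx, nxn, nnx, nnn].

|Q|=39, |F|=7, |δ|=87 (49 ε).
min D↑ (6 st, q0=0, F={5}): 0:x→1,n→2 1:x→1,n→3 2:x→4,n→4 3:x→5,n→4 4:x→5,n→5 5:x→5,n→5.
'xnx': N↓-sim [12, 9, 8, 4] end={s17,s22,s25,s32} ∉↓L; 3/3 del acc.
'nxx': N↓-sim [12, 10, 5, 1] end={s32} ∉↓L; 3/3 deletions ∈↓L.
'nxn': run [12, 10, 5, 1] end={s32} rej; 3/3 single-dels accept.
'nnx': |S_i|=[12, 10, 2, 1] end={s32} — reject; 3/3 single-dels accept.
'nnn': N↓-sim [12, 10, 2, 1] end={s32} ∉↓L; 3/3 single-dels accept.
5 obstructions.


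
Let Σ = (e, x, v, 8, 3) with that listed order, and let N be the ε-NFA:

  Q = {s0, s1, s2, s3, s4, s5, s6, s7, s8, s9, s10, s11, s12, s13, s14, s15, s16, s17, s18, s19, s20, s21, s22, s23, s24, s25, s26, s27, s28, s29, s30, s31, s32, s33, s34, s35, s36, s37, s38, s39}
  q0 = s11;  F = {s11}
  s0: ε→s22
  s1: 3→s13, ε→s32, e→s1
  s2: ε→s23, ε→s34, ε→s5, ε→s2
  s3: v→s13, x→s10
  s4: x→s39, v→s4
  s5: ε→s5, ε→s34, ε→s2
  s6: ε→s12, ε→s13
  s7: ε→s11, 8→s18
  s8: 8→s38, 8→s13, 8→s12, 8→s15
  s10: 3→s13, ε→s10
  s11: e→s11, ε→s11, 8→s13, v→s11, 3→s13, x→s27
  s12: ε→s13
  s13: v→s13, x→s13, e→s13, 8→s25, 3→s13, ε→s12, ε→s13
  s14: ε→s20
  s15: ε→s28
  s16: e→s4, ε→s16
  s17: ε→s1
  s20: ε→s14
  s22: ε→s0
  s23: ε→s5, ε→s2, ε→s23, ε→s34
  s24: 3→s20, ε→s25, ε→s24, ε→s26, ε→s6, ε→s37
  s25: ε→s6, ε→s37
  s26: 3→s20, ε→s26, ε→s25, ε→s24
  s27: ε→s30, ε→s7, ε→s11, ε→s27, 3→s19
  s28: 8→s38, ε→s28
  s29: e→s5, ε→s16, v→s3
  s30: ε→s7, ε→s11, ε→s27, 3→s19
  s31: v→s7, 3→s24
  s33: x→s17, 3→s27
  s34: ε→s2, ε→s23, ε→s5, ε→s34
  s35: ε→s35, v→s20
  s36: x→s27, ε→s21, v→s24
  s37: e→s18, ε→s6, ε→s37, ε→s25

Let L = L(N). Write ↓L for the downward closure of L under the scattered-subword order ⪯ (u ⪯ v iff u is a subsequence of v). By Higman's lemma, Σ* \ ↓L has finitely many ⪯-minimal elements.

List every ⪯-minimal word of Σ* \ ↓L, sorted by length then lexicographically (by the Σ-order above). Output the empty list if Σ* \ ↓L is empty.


|Q|=40, |F|=1, |δ|=93 (55 ε).
min D↑ (2 st, q0=0, F={1}): 0:e→0,x→0,v→0,8→1,3→1 1:e→1,x→1,v→1,8→1,3→1 [Hopcroft].
'8': run [11, 6] end={s12,s13,s18,s25,s37,s6} — reject; 1/1 deletions ∈↓L.
'3': N↓-sim [11, 7] end={s12,s13,s18,s19,s25,s37,s6} ∉↓L; 1/1 deletions ∈↓L.
2 obstructions.

Antichain: [8, 3].


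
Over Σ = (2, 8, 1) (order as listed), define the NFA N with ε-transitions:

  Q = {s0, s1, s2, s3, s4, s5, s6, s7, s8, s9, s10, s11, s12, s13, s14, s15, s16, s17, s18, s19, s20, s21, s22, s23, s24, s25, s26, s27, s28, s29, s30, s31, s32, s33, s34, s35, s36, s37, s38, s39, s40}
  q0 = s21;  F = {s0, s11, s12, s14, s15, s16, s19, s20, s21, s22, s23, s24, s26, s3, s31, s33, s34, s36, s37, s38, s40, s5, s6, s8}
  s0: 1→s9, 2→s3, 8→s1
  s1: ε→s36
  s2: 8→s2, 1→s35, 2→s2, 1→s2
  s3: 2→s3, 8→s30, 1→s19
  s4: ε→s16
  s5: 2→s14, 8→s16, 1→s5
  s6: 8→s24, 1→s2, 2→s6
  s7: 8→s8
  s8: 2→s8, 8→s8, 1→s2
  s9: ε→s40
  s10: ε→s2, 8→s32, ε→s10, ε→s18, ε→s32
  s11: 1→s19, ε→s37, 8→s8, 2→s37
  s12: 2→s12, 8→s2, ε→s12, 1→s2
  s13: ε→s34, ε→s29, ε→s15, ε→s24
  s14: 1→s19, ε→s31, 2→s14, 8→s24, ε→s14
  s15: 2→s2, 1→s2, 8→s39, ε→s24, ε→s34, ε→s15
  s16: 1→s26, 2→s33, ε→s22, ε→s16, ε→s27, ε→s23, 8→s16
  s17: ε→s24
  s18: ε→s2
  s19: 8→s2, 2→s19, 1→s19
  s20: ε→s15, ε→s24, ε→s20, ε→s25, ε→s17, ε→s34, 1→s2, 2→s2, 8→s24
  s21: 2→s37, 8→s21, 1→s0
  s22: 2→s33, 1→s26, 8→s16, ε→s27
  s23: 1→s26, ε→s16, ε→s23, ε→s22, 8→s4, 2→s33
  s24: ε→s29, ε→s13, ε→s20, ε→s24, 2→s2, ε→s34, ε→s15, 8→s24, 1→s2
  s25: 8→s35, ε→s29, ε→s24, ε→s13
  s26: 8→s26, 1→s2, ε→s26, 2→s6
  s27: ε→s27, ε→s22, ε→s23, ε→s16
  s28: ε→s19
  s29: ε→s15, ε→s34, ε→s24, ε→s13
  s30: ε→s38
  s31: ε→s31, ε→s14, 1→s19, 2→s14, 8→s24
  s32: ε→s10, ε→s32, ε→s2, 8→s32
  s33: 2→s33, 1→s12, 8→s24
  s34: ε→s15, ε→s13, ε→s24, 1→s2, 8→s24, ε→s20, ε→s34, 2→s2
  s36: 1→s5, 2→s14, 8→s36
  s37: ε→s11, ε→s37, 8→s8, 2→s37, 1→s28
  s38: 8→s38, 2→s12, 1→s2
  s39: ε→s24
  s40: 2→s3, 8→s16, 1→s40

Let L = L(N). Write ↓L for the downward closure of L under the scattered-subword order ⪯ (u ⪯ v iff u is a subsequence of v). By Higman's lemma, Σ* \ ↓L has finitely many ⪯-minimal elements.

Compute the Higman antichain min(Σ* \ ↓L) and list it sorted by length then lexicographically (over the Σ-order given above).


min(Σ*\↓L) = [281, 218, 12828, 18282, 11811].

|Q|=41, |F|=24, |δ|=147 (67 ε).
min D↑ (18 st, q0=0, F={8}): 0:2→1,8→0,1→2 1:2→1,8→3,1→4 2:2→5,8→6,1→7 3:2→3,8→3,1→8 4:2→4,8→8,1→4 5:2→5,8→9,1→4 6:2→10,8→6,1→11 7:2→5,8→12,1→7 8:2→8,8→8,1→8 9:2→13,8→9,1→8 10:2→10,8→14,1→4 11:2→10,8→12,1→11 12:2→15,8→12,1→16 13:2→13,8→8,1→8 14:2→8,8→14,1→8 15:2→15,8→14,1→13 16:2→17,8→16,1→8 17:2→17,8→14,1→8 [Hopcroft].
'281': |S_i|=[37, 24, 15, 2] end={s2,s35} — reject; 3/3 single-dels accept.
'218': run [37, 24, 5, 2] end={s2,s35} rej; 3/3 deletions ∈↓L.
'12828': N↓-sim [37, 33, 20, 14, 3, 2] end={s2,s35} rej; 5/5 single-dels accept.
'18282': N↓-sim [37, 33, 28, 17, 11, 2] end={s2,s35} ∉↓L; 5/5 single-dels accept.
'11811': run [37, 33, 29, 22, 14, 2] end={s2,s35} rej; 5/5 deletions ∈↓L.
5 minimals (antichain).


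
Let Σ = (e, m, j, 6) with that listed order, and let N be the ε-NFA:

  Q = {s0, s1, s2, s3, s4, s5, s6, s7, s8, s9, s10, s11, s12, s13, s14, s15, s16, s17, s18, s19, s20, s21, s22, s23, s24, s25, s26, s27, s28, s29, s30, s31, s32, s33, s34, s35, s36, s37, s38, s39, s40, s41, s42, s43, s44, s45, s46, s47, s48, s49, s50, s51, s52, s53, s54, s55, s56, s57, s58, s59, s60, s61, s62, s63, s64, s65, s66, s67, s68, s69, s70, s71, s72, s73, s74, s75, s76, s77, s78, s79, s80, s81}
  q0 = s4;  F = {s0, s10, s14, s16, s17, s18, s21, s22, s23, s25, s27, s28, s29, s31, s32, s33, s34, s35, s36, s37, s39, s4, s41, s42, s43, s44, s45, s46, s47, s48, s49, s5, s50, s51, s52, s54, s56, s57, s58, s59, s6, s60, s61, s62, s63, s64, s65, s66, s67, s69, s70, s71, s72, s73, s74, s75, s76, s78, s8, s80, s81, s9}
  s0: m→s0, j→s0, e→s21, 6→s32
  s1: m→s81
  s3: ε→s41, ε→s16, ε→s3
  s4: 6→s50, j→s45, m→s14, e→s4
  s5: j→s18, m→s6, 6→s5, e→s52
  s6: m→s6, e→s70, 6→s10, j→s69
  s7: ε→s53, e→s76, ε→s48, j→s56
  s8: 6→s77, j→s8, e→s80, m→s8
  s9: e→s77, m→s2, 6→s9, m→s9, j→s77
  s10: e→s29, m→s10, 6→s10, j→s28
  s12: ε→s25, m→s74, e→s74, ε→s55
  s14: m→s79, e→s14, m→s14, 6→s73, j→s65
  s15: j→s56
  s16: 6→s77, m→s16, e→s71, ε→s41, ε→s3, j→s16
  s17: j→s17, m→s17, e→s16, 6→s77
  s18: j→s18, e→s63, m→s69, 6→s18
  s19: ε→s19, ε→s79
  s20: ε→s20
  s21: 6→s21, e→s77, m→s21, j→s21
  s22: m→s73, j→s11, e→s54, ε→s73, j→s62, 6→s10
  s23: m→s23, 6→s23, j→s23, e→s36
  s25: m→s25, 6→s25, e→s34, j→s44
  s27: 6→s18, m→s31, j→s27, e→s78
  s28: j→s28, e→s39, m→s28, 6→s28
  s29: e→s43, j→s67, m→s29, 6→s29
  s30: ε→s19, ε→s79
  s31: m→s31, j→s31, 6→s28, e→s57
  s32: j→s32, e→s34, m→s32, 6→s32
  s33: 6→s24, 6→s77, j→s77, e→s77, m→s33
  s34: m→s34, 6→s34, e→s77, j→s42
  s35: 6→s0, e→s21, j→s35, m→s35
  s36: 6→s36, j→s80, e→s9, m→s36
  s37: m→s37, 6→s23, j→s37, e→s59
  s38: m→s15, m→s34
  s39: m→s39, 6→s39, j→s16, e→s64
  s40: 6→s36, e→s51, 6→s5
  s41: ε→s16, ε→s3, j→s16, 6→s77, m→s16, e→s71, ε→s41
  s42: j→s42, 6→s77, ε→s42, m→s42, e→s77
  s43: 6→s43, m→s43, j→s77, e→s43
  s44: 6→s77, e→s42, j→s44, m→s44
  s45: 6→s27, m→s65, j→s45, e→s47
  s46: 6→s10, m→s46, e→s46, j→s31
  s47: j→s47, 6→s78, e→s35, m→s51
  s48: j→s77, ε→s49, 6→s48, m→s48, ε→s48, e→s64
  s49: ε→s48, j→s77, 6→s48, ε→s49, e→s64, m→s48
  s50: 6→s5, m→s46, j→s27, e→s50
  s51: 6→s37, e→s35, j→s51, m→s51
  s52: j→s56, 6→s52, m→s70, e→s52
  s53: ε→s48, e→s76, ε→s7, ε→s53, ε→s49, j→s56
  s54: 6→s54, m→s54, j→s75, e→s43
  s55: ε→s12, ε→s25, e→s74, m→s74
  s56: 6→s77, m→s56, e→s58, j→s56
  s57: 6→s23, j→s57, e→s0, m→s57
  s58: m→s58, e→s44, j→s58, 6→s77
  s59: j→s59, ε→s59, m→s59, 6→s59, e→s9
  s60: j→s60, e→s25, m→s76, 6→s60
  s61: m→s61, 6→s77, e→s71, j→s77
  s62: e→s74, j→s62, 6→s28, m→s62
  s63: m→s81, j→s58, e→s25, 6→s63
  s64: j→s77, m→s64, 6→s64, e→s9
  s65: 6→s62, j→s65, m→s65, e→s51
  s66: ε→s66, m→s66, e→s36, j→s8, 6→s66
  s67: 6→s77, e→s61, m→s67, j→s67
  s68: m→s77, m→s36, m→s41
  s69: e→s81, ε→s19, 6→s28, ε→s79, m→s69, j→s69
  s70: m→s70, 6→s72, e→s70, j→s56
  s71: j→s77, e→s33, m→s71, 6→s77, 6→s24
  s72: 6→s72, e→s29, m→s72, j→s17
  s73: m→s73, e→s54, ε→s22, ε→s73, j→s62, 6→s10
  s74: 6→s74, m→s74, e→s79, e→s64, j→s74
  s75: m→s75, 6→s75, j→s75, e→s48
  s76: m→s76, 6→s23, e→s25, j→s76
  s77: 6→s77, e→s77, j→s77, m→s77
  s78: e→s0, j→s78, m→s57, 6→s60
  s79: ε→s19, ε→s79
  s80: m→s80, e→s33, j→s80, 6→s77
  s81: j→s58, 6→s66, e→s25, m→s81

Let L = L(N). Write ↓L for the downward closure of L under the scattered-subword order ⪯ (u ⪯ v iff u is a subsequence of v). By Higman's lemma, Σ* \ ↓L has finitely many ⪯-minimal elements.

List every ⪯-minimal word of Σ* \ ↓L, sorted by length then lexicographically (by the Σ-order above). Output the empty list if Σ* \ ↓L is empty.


A = [m6eej, jeeee, 66ej6].

|Q|=82, |F|=62, |δ|=313 (37 ε).
min D↑ (60 st, q0=0, F={38}): 0:e→0,m→1,j→2,6→3 1:e→1,m→1,j→4,6→5 2:e→6,m→4,j→2,6→7 3:e→3,m→8,j→7,6→9 4:e→10,m→4,j→4,6→11 5:e→12,m→5,j→11,6→13 6:e→14,m→10,j→6,6→15 7:e→15,m→16,j→7,6→17 8:e→8,m→8,j→16,6→13 9:e→18,m→19,j→17,6→9 10:e→14,m→10,j→10,6→20 11:e→21,m→11,j→11,6→22 12:e→23,m→12,j→24,6→12 13:e→25,m→13,j→22,6→13 14:e→26,m→14,j→14,6→27 15:e→27,m→28,j→15,6→29 16:e→28,m→16,j→16,6→22 17:e→30,m→31,j→17,6→17 18:e→18,m→32,j→33,6→18 19:e→32,m→19,j→31,6→13 20:e→34,m→20,j→20,6→35 21:e→36,m→21,j→21,6→21 22:e→37,m→22,j→22,6→22 23:e→23,m→23,j→38,6→23 24:e→39,m→24,j→24,6→24 25:e→23,m→25,j→40,6→25 26:e→38,m→26,j→26,6→26 27:e→26,m→27,j→27,6→41 28:e→27,m→28,j→28,6→35 29:e→42,m→43,j→29,6→29 30:e→42,m→44,j→45,6→30 31:e→44,m→31,j→31,6→22 32:e→32,m→32,j→33,6→46 33:e→45,m→33,j→33,6→38 34:e→47,m→34,j→34,6→34 35:e→48,m→35,j→35,6→35 36:e→47,m→36,j→38,6→36 37:e→36,m→37,j→49,6→37 38:e→38,m→38,j→38,6→38 39:e→36,m→39,j→38,6→39 40:e→50,m→40,j→40,6→38 41:e→51,m→41,j→41,6→41 42:e→51,m→42,j→52,6→42 43:e→42,m→43,j→43,6→35 44:e→42,m→44,j→45,6→53 45:e→52,m→45,j→45,6→38 46:e→25,m→46,j→54,6→46 47:e→38,m→47,j→38,6→47 48:e→47,m→48,j→55,6→48 49:e→56,m→49,j→49,6→38 50:e→56,m→50,j→38,6→38 51:e→38,m→51,j→57,6→51 52:e→57,m→52,j→52,6→38 53:e→48,m→53,j→58,6→53 54:e→49,m→54,j→54,6→38 55:e→59,m→55,j→55,6→38 56:e→59,m→56,j→38,6→38 57:e→38,m→57,j→57,6→38 58:e→55,m→58,j→58,6→38 59:e→38,m→59,j→38,6→38 [Hopcroft].
'm6eej': |S_i|=[69, 58, 44, 28, 13, 1] end={s77} — reject; 5/5 del acc.
'jeeee': N↓-sim [69, 54, 41, 20, 8, 1] end={s77} — reject; 5/5 del acc.
'66ej6': N↓-sim [69, 62, 50, 35, 16, 2] end={s24,s77} rej; 5/5 deletions ∈↓L.
3 obstructions.


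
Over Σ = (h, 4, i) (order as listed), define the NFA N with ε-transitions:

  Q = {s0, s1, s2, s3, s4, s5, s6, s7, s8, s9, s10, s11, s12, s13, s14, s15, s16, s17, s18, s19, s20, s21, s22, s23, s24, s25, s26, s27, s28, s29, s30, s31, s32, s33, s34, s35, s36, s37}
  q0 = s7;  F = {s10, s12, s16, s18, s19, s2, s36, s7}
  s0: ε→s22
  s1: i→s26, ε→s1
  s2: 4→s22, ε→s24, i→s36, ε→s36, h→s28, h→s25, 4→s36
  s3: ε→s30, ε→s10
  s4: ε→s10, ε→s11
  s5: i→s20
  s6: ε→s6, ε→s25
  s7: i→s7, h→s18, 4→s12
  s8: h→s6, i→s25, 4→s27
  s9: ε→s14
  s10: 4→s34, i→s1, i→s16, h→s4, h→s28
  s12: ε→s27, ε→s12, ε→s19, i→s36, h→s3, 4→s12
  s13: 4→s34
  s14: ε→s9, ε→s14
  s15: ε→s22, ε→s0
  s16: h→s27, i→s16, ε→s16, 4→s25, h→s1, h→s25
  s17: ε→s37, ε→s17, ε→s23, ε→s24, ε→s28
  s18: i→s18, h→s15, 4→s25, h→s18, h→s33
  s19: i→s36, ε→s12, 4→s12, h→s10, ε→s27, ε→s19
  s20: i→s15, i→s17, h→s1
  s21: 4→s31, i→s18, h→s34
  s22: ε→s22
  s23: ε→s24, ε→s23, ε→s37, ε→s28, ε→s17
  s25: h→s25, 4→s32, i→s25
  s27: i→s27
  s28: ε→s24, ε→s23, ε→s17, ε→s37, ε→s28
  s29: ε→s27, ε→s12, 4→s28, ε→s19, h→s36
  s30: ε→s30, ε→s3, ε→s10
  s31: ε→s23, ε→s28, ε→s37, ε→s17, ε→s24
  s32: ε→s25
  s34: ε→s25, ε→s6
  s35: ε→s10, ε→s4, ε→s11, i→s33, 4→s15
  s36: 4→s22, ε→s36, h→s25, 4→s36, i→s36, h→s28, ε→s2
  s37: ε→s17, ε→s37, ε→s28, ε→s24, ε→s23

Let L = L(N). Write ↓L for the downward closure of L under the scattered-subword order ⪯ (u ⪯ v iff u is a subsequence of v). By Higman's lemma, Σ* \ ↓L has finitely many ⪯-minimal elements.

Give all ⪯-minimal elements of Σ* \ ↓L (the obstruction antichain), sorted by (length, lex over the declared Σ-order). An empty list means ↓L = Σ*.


|Q|=38, |F|=8, |δ|=116 (62 ε).
min D↑ (7 st, q0=0, F={3}): 0:h→1,4→2,i→0 1:h→1,4→3,i→1 2:h→4,4→2,i→5 3:h→3,4→3,i→3 4:h→4,4→3,i→6 5:h→3,4→5,i→5 6:h→3,4→3,i→6 (ε-aug+det+¬).
'h4': N↓-sim [28, 23, 4] end={s25,s32,s34,s6} ∉↓L; 2/2 deletions ∈↓L.
'4ih': N↓-sim [28, 23, 14, 10] end={s1,s17,s23,s24,s25,s26,s27,s28,s32,s37} rej; 3/3 single-dels accept.
2 obstructions.

Antichain: [h4, 4ih].


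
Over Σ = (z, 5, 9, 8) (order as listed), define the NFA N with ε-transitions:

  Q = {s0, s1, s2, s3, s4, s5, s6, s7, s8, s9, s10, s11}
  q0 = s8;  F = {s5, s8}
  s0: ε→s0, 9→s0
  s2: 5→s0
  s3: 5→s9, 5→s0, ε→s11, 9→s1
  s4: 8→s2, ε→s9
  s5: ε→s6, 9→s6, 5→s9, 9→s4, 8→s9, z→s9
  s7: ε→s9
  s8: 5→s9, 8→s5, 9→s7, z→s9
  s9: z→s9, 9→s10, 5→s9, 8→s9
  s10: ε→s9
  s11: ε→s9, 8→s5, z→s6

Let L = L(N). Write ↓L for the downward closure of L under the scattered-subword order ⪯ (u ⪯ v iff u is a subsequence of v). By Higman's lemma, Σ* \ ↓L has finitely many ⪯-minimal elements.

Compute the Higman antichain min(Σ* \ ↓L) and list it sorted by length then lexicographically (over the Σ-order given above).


|Q|=12, |F|=2, |δ|=28 (7 ε).
min D↑ (3 st, q0=0, F={1}): 0:z→1,5→1,9→1,8→2 1:z→1,5→1,9→1,8→1 2:z→1,5→1,9→1,8→1 [Hopcroft].
'z': run [9, 2] end={s10,s9} — reject; 1/1 deletions ∈↓L.
'5': N↓-sim [9, 3] end={s0,s10,s9} rej; 1/1 single-dels accept.
'9': N↓-sim [9, 7] end={s0,s10,s2,s4,s6,s7,s9} rej; 1/1 deletions ∈↓L.
'88': |S_i|=[9, 7, 4] end={s0,s10,s2,s9} rej; 2/2 single-dels accept.
4 words, ⪯-incomp.

Antichain: [z, 5, 9, 88].


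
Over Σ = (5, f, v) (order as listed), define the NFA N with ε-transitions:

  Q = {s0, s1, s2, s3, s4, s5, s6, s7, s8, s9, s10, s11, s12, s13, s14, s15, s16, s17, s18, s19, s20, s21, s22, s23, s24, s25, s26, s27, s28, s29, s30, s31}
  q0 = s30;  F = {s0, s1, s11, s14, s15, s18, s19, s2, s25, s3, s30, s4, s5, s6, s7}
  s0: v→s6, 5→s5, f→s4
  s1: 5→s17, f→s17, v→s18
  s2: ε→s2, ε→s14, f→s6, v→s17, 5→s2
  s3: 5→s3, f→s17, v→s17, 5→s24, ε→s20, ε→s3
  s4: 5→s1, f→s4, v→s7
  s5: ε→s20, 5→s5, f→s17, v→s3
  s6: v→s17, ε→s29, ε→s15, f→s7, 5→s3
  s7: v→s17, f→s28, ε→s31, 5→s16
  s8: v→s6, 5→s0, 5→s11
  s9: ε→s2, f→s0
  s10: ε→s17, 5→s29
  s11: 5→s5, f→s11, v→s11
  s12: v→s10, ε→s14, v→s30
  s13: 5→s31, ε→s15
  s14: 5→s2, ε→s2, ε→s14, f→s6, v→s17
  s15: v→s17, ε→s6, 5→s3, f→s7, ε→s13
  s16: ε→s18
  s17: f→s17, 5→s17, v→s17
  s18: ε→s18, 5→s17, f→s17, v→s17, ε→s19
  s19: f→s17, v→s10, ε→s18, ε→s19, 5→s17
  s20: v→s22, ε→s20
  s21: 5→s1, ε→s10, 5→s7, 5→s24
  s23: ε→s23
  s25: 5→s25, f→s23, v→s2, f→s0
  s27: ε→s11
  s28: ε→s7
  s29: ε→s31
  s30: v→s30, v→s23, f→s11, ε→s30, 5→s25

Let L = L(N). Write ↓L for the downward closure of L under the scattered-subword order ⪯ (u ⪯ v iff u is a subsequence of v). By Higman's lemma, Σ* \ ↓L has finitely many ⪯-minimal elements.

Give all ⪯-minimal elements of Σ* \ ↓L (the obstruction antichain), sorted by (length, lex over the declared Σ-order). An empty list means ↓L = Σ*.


|Q|=32, |F|=15, |δ|=91 (28 ε).
min D↑ (13 st, q0=0, F={8}): 0:5→1,f→2,v→0 1:5→1,f→3,v→4 2:5→5,f→2,v→2 3:5→5,f→6,v→7 4:5→4,f→7,v→8 5:5→5,f→8,v→9 6:5→10,f→6,v→11 7:5→9,f→11,v→8 8:5→8,f→8,v→8 9:5→9,f→8,v→8 10:5→8,f→8,v→12 11:5→12,f→11,v→8 12:5→8,f→8,v→8 (ε-aug+det+¬).
'5vv': N↓-sim [26, 24, 18, 5] end={s10,s17,s22,s29,s31} ∉↓L; 3/3 single-dels accept.
'f5f': N↓-sim [26, 22, 13, 1] end={s17} rej; 3/3 del acc.
'5ff55': N↓-sim [26, 24, 21, 11, 8, 3] end={s17,s29,s31} ∉↓L; 5/5 del acc.
3 words, ⪯-incomp.

Antichain: [5vv, f5f, 5ff55].
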